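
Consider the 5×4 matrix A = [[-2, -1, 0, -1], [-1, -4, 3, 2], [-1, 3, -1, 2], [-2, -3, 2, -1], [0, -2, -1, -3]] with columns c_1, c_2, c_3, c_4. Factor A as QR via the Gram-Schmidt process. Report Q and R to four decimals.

c_1 = (-2, -1, -1, -2, 0); ‖c_1‖ = 3.1623, so e_1 = (-0.6325, -0.3162, -0.3162, -0.6325, 0.0000).
e_1·c_2 = (-0.6325)·(-1) + (-0.3162)·(-4) + (-0.3162)·3 + (-0.6325)·(-3) + 0.0000·(-2) = 2.8460.
u_2 = c_2 − 2.8460·e_1 = (0.8000, -3.1000, 3.9000, -1.2000, -2.0000).
‖u_2‖ = 5.5588, so e_2 = (0.1439, -0.5577, 0.7016, -0.2159, -0.3598).
e_1·c_3 = (-0.6325)·0 + (-0.3162)·3 + (-0.3162)·(-1) + (-0.6325)·2 + 0.0000·(-1) = -1.8974; e_2·c_3 = 0.1439·0 + (-0.5577)·3 + 0.7016·(-1) + (-0.2159)·2 + (-0.3598)·(-1) = -2.4466.
u_3 = c_3 + 1.8974·e_1 + 2.4466·e_2 = (-0.8479, 1.0356, 0.1165, 0.2718, -1.8803).
‖u_3‖ = 2.3269, so e_3 = (-0.3644, 0.4451, 0.0501, 0.1168, -0.8081).
e_1·c_4 = (-0.6325)·(-1) + (-0.3162)·2 + (-0.3162)·2 + (-0.6325)·(-1) + 0.0000·(-3) = 0.0000; e_2·c_4 = 0.1439·(-1) + (-0.5577)·2 + 0.7016·2 + (-0.2159)·(-1) + (-0.3598)·(-3) = 1.4392; e_3·c_4 = (-0.3644)·(-1) + 0.4451·2 + 0.0501·2 + 0.1168·(-1) + (-0.8081)·(-3) = 3.6620.
u_4 = c_4 + 0.0000·e_1 − 1.4392·e_2 − 3.6620·e_3 = (0.1273, 1.1727, 0.8069, -1.1172, 0.4770).
‖u_4‖ = 1.8757, so e_4 = (0.0679, 0.6252, 0.4302, -0.5956, 0.2543).

Q = [[-0.6325, 0.1439, -0.3644, 0.0679], [-0.3162, -0.5577, 0.4451, 0.6252], [-0.3162, 0.7016, 0.0501, 0.4302], [-0.6325, -0.2159, 0.1168, -0.5956], [0.0000, -0.3598, -0.8081, 0.2543]], R = [[3.1623, 2.8460, -1.8974, 0.0000], [0.0000, 5.5588, -2.4466, 1.4392], [0.0000, 0.0000, 2.3269, 3.6620], [0.0000, 0.0000, 0.0000, 1.8757]]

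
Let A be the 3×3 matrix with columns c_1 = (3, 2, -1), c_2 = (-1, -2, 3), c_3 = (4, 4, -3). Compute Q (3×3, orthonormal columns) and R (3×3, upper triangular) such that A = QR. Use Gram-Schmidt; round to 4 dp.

c_1 = (3, 2, -1); ‖c_1‖ = 3.7417, so e_1 = (0.8018, 0.5345, -0.2673).
e_1·c_2 = 0.8018·(-1) + 0.5345·(-2) + (-0.2673)·3 = -2.6726.
u_2 = c_2 + 2.6726·e_1 = (1.1429, -0.5714, 2.2857).
‖u_2‖ = 2.6186, so e_2 = (0.4364, -0.2182, 0.8729).
e_1·c_3 = 0.8018·4 + 0.5345·4 + (-0.2673)·(-3) = 6.1470; e_2·c_3 = 0.4364·4 + (-0.2182)·4 + 0.8729·(-3) = -1.7457.
u_3 = c_3 − 6.1470·e_1 + 1.7457·e_2 = (-0.1667, 0.3333, 0.1667).
‖u_3‖ = 0.4082, so e_3 = (-0.4082, 0.8165, 0.4082).

Q = [[0.8018, 0.4364, -0.4082], [0.5345, -0.2182, 0.8165], [-0.2673, 0.8729, 0.4082]], R = [[3.7417, -2.6726, 6.1470], [0.0000, 2.6186, -1.7457], [0.0000, 0.0000, 0.4082]]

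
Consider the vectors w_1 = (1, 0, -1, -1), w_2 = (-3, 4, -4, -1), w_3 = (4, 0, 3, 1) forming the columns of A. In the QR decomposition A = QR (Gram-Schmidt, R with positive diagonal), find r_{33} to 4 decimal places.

r_{33} = 3.2605

e_1 = w_1/‖w_1‖ = (1, 0, -1, -1)/1.7321 = (0.5774, 0.0000, -0.5774, -0.5774).
r_{12} = e_1·w_2 = 1.1547.
u_2 = w_2 − 1.1547·e_1 = (-3.6667, 4.0000, -3.3333, -0.3333).
‖u_2‖ = 6.3770, so e_2 = (-0.5750, 0.6273, -0.5227, -0.0523).
r_{13} = e_1·w_3 = 0.0000; r_{23} = e_2·w_3 = -3.9203.
u_3 = w_3 + 0.0000·e_1 + 3.9203·e_2 = (1.7459, 2.4590, 0.9508, 0.7951).
r_{33} = ‖u_3‖ = 3.2605.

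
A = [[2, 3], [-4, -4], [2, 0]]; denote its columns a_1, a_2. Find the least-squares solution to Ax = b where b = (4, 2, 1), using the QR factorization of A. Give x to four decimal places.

x = (-0.3276, 0.4483)

q_1 = a_1/‖a_1‖ = (2, -4, 2)/4.8990 = (0.4082, -0.8165, 0.4082).
r_{12} = q_1·a_2 = 4.4907.
u_2 = a_2 − 4.4907·q_1 = (1.1667, -0.3333, -1.8333).
‖u_2‖ = 2.1985, so q_2 = (0.5307, -0.1516, -0.8339).
Qᵀb = (0.4082, 0.9855).
Back-substitute: x_2 = 0.9855/2.1985 = 0.4483.
x_1 = (0.4082 − 4.4907·0.4483)/4.8990 = -0.3276.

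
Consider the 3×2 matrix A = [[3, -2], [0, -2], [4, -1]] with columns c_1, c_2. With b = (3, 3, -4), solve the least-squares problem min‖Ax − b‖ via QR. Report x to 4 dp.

e_1 = c_1/‖c_1‖ = (3, 0, 4)/5.0000 = (0.6000, 0.0000, 0.8000).
r_{12} = e_1·c_2 = -2.0000.
u_2 = c_2 + 2.0000·e_1 = (-0.8000, -2.0000, 0.6000).
‖u_2‖ = 2.2361, so e_2 = (-0.3578, -0.8944, 0.2683).
Qᵀb = (-1.4000, -4.8299).
Back-substitute: x_2 = -4.8299/2.2361 = -2.1600.
x_1 = (-1.4000 + 2.0000·(-2.1600))/5.0000 = -1.1440.

x = (-1.1440, -2.1600)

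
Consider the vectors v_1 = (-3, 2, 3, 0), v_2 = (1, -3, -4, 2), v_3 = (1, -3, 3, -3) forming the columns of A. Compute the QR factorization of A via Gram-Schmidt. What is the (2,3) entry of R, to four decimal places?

v_1 = (-3, 2, 3, 0); ‖v_1‖ = 4.6904, so q_1 = (-0.6396, 0.4264, 0.6396, 0.0000).
q_1·v_2 = (-0.6396)·1 + 0.4264·(-3) + 0.6396·(-4) + 0.0000·2 = -4.4772.
u_2 = v_2 + 4.4772·q_1 = (-1.8636, -1.0909, -1.1364, 2.0000).
‖u_2‖ = 3.1551, so q_2 = (-0.5907, -0.3458, -0.3602, 0.6339).
r_{23} = q_2·v_3 = -2.5356.

r_{23} = -2.5356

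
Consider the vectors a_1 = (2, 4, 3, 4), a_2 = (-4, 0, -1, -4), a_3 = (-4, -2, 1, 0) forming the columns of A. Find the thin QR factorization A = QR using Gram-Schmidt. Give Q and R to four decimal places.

Q = [[0.2981, -0.6831, -0.5906], [0.5963, 0.5855, -0.4978], [0.4472, 0.1952, 0.4050], [0.5963, -0.3904, 0.4893]], R = [[6.7082, -4.0249, -1.9379], [0.0000, 4.0988, 1.7566], [0.0000, 0.0000, 3.7628]]

e_1 = a_1/‖a_1‖ = (2, 4, 3, 4)/6.7082 = (0.2981, 0.5963, 0.4472, 0.5963).
r_{12} = e_1·a_2 = -4.0249.
u_2 = a_2 + 4.0249·e_1 = (-2.8000, 2.4000, 0.8000, -1.6000).
‖u_2‖ = 4.0988, so e_2 = (-0.6831, 0.5855, 0.1952, -0.3904).
r_{13} = e_1·a_3 = -1.9379; r_{23} = e_2·a_3 = 1.7566.
u_3 = a_3 + 1.9379·e_1 − 1.7566·e_2 = (-2.2222, -1.8730, 1.5238, 1.8413).
‖u_3‖ = 3.7628, so e_3 = (-0.5906, -0.4978, 0.4050, 0.4893).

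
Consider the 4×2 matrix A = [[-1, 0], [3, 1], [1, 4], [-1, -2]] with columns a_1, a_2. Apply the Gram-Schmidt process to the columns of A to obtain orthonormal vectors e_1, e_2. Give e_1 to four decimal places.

a_1 = (-1, 3, 1, -1); ‖a_1‖ = 3.4641, so e_1 = (-0.2887, 0.8660, 0.2887, -0.2887).

e_1 = (-0.2887, 0.8660, 0.2887, -0.2887)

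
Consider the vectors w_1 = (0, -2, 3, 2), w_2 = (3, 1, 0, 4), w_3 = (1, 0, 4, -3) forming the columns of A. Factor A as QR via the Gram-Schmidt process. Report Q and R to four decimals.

Q = [[0.0000, 0.6139, 0.5541], [-0.4851, 0.3491, 0.3468], [0.7276, -0.2167, 0.5661], [0.4851, 0.6741, -0.5023]], R = [[4.1231, 1.4552, 1.4552], [0.0000, 4.8870, -2.2750], [0.0000, 0.0000, 4.3251]]

e_1 = w_1/‖w_1‖ = (0, -2, 3, 2)/4.1231 = (0.0000, -0.4851, 0.7276, 0.4851).
r_{12} = e_1·w_2 = 1.4552.
u_2 = w_2 − 1.4552·e_1 = (3.0000, 1.7059, -1.0588, 3.2941).
‖u_2‖ = 4.8870, so e_2 = (0.6139, 0.3491, -0.2167, 0.6741).
r_{13} = e_1·w_3 = 1.4552; r_{23} = e_2·w_3 = -2.2750.
u_3 = w_3 − 1.4552·e_1 + 2.2750·e_2 = (2.3966, 1.5000, 2.4483, -2.1724).
‖u_3‖ = 4.3251, so e_3 = (0.5541, 0.3468, 0.5661, -0.5023).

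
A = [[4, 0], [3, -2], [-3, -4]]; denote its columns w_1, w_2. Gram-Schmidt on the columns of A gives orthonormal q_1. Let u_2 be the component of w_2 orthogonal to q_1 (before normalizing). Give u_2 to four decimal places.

u_2 = (-0.7059, -2.5294, -3.4706)

w_1 = (4, 3, -3); ‖w_1‖ = 5.8310, so q_1 = (0.6860, 0.5145, -0.5145).
q_1·w_2 = 0.6860·0 + 0.5145·(-2) + (-0.5145)·(-4) = 1.0290.
u_2 = w_2 − 1.0290·q_1 = (-0.7059, -2.5294, -3.4706).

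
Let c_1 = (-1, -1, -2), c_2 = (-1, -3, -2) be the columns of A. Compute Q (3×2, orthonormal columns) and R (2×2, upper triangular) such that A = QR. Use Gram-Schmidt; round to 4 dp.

Q = [[-0.4082, 0.1826], [-0.4082, -0.9129], [-0.8165, 0.3651]], R = [[2.4495, 3.2660], [0.0000, 1.8257]]

q_1 = c_1/‖c_1‖ = (-1, -1, -2)/2.4495 = (-0.4082, -0.4082, -0.8165).
r_{12} = q_1·c_2 = 3.2660.
u_2 = c_2 − 3.2660·q_1 = (0.3333, -1.6667, 0.6667).
‖u_2‖ = 1.8257, so q_2 = (0.1826, -0.9129, 0.3651).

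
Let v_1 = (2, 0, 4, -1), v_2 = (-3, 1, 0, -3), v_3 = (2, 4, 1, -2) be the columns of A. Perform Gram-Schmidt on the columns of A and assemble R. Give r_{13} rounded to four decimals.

r_{13} = 2.1822

v_1 = (2, 0, 4, -1); ‖v_1‖ = 4.5826, so e_1 = (0.4364, 0.0000, 0.8729, -0.2182).
r_{13} = e_1·v_3 = 2.1822.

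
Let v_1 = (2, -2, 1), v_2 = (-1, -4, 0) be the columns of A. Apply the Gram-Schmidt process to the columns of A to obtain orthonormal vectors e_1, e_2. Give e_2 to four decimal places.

v_1 = (2, -2, 1); ‖v_1‖ = 3.0000, so e_1 = (0.6667, -0.6667, 0.3333).
e_1·v_2 = 0.6667·(-1) + (-0.6667)·(-4) + 0.3333·0 = 2.0000.
u_2 = v_2 − 2.0000·e_1 = (-2.3333, -2.6667, -0.6667).
‖u_2‖ = 3.6056, so e_2 = (-0.6472, -0.7396, -0.1849).

e_2 = (-0.6472, -0.7396, -0.1849)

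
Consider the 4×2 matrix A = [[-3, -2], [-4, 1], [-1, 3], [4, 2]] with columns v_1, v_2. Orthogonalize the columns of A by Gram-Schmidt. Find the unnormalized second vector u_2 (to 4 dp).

v_1 = (-3, -4, -1, 4); ‖v_1‖ = 6.4807, so q_1 = (-0.4629, -0.6172, -0.1543, 0.6172).
q_1·v_2 = (-0.4629)·(-2) + (-0.6172)·1 + (-0.1543)·3 + 0.6172·2 = 1.0801.
u_2 = v_2 − 1.0801·q_1 = (-1.5000, 1.6667, 3.1667, 1.3333).

u_2 = (-1.5000, 1.6667, 3.1667, 1.3333)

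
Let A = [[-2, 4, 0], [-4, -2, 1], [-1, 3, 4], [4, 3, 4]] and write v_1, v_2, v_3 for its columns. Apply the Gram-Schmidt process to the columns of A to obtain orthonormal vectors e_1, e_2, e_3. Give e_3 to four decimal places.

e_3 = (-0.4646, 0.5451, 0.5361, 0.4468)

v_1 = (-2, -4, -1, 4); ‖v_1‖ = 6.0828, so e_1 = (-0.3288, -0.6576, -0.1644, 0.6576).
e_1·v_2 = (-0.3288)·4 + (-0.6576)·(-2) + (-0.1644)·3 + 0.6576·3 = 1.4796.
u_2 = v_2 − 1.4796·e_1 = (4.4865, -1.0270, 3.2432, 2.0270).
‖u_2‖ = 5.9842, so e_2 = (0.7497, -0.1716, 0.5420, 0.3387).
e_1·v_3 = (-0.3288)·0 + (-0.6576)·1 + (-0.1644)·4 + 0.6576·4 = 1.3152; e_2·v_3 = 0.7497·0 + (-0.1716)·1 + 0.5420·4 + 0.3387·4 = 3.3512.
u_3 = v_3 − 1.3152·e_1 − 3.3512·e_2 = (-2.0800, 2.4400, 2.4000, 2.0000).
‖u_3‖ = 4.4766, so e_3 = (-0.4646, 0.5451, 0.5361, 0.4468).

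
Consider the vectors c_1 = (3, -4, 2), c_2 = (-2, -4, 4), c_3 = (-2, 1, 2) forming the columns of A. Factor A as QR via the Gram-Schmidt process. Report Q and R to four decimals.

Q = [[0.5571, -0.7751, 0.2981], [-0.7428, -0.3045, 0.5963], [0.3714, 0.5536, 0.7454]], R = [[5.3852, 3.3425, -1.1142], [0.0000, 4.9827, 2.3530], [0.0000, 0.0000, 1.4907]]

c_1 = (3, -4, 2); ‖c_1‖ = 5.3852, so e_1 = (0.5571, -0.7428, 0.3714).
e_1·c_2 = 0.5571·(-2) + (-0.7428)·(-4) + 0.3714·4 = 3.3425.
u_2 = c_2 − 3.3425·e_1 = (-3.8621, -1.5172, 2.7586).
‖u_2‖ = 4.9827, so e_2 = (-0.7751, -0.3045, 0.5536).
e_1·c_3 = 0.5571·(-2) + (-0.7428)·1 + 0.3714·2 = -1.1142; e_2·c_3 = (-0.7751)·(-2) + (-0.3045)·1 + 0.5536·2 = 2.3530.
u_3 = c_3 + 1.1142·e_1 − 2.3530·e_2 = (0.4444, 0.8889, 1.1111).
‖u_3‖ = 1.4907, so e_3 = (0.2981, 0.5963, 0.7454).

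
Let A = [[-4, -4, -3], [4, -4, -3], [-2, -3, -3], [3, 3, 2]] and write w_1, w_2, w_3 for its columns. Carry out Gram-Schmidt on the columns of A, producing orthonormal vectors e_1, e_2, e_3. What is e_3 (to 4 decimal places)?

w_1 = (-4, 4, -2, 3); ‖w_1‖ = 6.7082, so e_1 = (-0.5963, 0.5963, -0.2981, 0.4472).
e_1·w_2 = (-0.5963)·(-4) + 0.5963·(-4) + (-0.2981)·(-3) + 0.4472·3 = 2.2361.
u_2 = w_2 − 2.2361·e_1 = (-2.6667, -5.3333, -2.3333, 2.0000).
‖u_2‖ = 6.7082, so e_2 = (-0.3975, -0.7950, -0.3478, 0.2981).
e_1·w_3 = (-0.5963)·(-3) + 0.5963·(-3) + (-0.2981)·(-3) + 0.4472·2 = 1.7889; e_2·w_3 = (-0.3975)·(-3) + (-0.7950)·(-3) + (-0.3478)·(-3) + 0.2981·2 = 5.2175.
u_3 = w_3 − 1.7889·e_1 − 5.2175·e_2 = (0.1407, 0.0815, -0.6519, -0.3556).
‖u_3‖ = 0.7601, so e_3 = (0.1852, 0.1072, -0.8576, -0.4678).

e_3 = (0.1852, 0.1072, -0.8576, -0.4678)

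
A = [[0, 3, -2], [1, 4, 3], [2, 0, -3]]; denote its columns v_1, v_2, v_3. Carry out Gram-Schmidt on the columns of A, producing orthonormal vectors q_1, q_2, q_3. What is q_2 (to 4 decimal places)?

v_1 = (0, 1, 2); ‖v_1‖ = 2.2361, so q_1 = (0.0000, 0.4472, 0.8944).
q_1·v_2 = 0.0000·3 + 0.4472·4 + 0.8944·0 = 1.7889.
u_2 = v_2 − 1.7889·q_1 = (3.0000, 3.2000, -1.6000).
‖u_2‖ = 4.6690, so q_2 = (0.6425, 0.6854, -0.3427).

q_2 = (0.6425, 0.6854, -0.3427)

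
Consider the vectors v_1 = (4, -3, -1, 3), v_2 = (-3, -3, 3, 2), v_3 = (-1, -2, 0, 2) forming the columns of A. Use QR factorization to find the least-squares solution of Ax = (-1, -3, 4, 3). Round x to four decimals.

v_1 = (4, -3, -1, 3); ‖v_1‖ = 5.9161, so q_1 = (0.6761, -0.5071, -0.1690, 0.5071).
q_1·v_2 = 0.6761·(-3) + (-0.5071)·(-3) + (-0.1690)·3 + 0.5071·2 = 0.0000.
u_2 = v_2 + 0.0000·q_1 = (-3.0000, -3.0000, 3.0000, 2.0000).
‖u_2‖ = 5.5678, so q_2 = (-0.5388, -0.5388, 0.5388, 0.3592).
q_1·v_3 = 0.6761·(-1) + (-0.5071)·(-2) + (-0.1690)·0 + 0.5071·2 = 1.3522; q_2·v_3 = (-0.5388)·(-1) + (-0.5388)·(-2) + 0.5388·0 + 0.3592·2 = 2.3349.
u_3 = v_3 − 1.3522·q_1 − 2.3349·q_2 = (-0.6562, -0.0562, -1.0295, 0.4756).
‖u_3‖ = 1.3114, so q_3 = (-0.5004, -0.0429, -0.7850, 0.3626).
Qᵀb = (1.6903, 5.3882, -1.4232).
Back-substitute: x_3 = -1.4232/1.3114 = -1.0852.
x_2 = (5.3882 − 2.3349·(-1.0852))/5.5678 = 1.4228.
x_1 = (1.6903 + 0.0000·1.4228 − 1.3522·(-1.0852))/5.9161 = 0.5338.

x = (0.5338, 1.4228, -1.0852)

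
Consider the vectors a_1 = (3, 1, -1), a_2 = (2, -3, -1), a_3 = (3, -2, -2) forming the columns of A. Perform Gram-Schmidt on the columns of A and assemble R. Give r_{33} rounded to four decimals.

e_1 = a_1/‖a_1‖ = (3, 1, -1)/3.3166 = (0.9045, 0.3015, -0.3015).
r_{12} = e_1·a_2 = 1.2060.
u_2 = a_2 − 1.2060·e_1 = (0.9091, -3.3636, -0.6364).
‖u_2‖ = 3.5420, so e_2 = (0.2567, -0.9497, -0.1797).
r_{13} = e_1·a_3 = 2.7136; r_{23} = e_2·a_3 = 3.0286.
u_3 = a_3 − 2.7136·e_1 − 3.0286·e_2 = (-0.2319, 0.0580, -0.6377).
r_{33} = ‖u_3‖ = 0.6810.

r_{33} = 0.6810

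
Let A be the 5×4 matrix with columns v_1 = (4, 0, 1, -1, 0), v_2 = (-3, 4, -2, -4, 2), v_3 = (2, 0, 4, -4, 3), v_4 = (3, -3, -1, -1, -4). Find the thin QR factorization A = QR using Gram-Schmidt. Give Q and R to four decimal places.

Q = [[0.9428, -0.1180, -0.2547, -0.1180], [0.0000, 0.6069, -0.3160, -0.5166], [0.2357, -0.2191, 0.7464, -0.1543], [-0.2357, -0.6912, -0.2724, -0.6263], [0.0000, 0.3034, 0.4517, -0.5506]], R = [[4.2426, -2.3570, 3.7712, 2.8284], [0.0000, 6.5912, 2.5623, -2.4780], [0.0000, 0.0000, 4.9206, -2.0967], [0.0000, 0.0000, 0.0000, 4.1789]]

q_1 = v_1/‖v_1‖ = (4, 0, 1, -1, 0)/4.2426 = (0.9428, 0.0000, 0.2357, -0.2357, 0.0000).
r_{12} = q_1·v_2 = -2.3570.
u_2 = v_2 + 2.3570·q_1 = (-0.7778, 4.0000, -1.4444, -4.5556, 2.0000).
‖u_2‖ = 6.5912, so q_2 = (-0.1180, 0.6069, -0.2191, -0.6912, 0.3034).
r_{13} = q_1·v_3 = 3.7712; r_{23} = q_2·v_3 = 2.5623.
u_3 = v_3 − 3.7712·q_1 − 2.5623·q_2 = (-1.2532, -1.5550, 3.6726, -1.3402, 2.2225).
‖u_3‖ = 4.9206, so q_3 = (-0.2547, -0.3160, 0.7464, -0.2724, 0.4517).
r_{14} = q_1·v_4 = 2.8284; r_{24} = q_2·v_4 = -2.4780; r_{34} = q_3·v_4 = -2.0967.
u_4 = v_4 − 2.8284·q_1 + 2.4780·q_2 + 2.0967·q_3 = (-0.4931, -2.1588, -0.6448, -2.6171, -2.3010).
‖u_4‖ = 4.1789, so q_4 = (-0.1180, -0.5166, -0.1543, -0.6263, -0.5506).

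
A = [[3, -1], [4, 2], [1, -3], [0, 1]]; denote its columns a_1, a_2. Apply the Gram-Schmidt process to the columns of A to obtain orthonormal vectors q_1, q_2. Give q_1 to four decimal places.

q_1 = (0.5883, 0.7845, 0.1961, 0.0000)

q_1 = a_1/‖a_1‖ = (3, 4, 1, 0)/5.0990 = (0.5883, 0.7845, 0.1961, 0.0000).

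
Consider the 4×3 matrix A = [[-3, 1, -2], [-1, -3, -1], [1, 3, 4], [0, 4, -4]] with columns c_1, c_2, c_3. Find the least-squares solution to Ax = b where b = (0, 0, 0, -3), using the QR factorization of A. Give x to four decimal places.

c_1 = (-3, -1, 1, 0); ‖c_1‖ = 3.3166, so q_1 = (-0.9045, -0.3015, 0.3015, 0.0000).
q_1·c_2 = (-0.9045)·1 + (-0.3015)·(-3) + 0.3015·3 + 0.0000·4 = 0.9045.
u_2 = c_2 − 0.9045·q_1 = (1.8182, -2.7273, 2.7273, 4.0000).
‖u_2‖ = 5.8465, so q_2 = (0.3110, -0.4665, 0.4665, 0.6842).
q_1·c_3 = (-0.9045)·(-2) + (-0.3015)·(-1) + 0.3015·4 + 0.0000·(-4) = 3.3166; q_2·c_3 = 0.3110·(-2) + (-0.4665)·(-1) + 0.4665·4 + 0.6842·(-4) = -1.0263.
u_3 = c_3 − 3.3166·q_1 + 1.0263·q_2 = (1.3191, -0.4787, 3.4787, -3.2979).
‖u_3‖ = 4.9947, so q_3 = (0.2641, -0.0958, 0.6965, -0.6603).
Qᵀb = (0.0000, -2.0525, 1.9808).
Back-substitute: x_3 = 1.9808/4.9947 = 0.3966.
x_2 = (-2.0525 + 1.0263·0.3966)/5.8465 = -0.2814.
x_1 = (0.0000 − 0.9045·(-0.2814) − 3.3166·0.3966)/3.3166 = -0.3198.

x = (-0.3198, -0.2814, 0.3966)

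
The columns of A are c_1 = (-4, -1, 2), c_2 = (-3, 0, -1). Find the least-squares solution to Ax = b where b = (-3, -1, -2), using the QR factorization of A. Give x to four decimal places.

x = (-0.1818, 1.2818)

q_1 = c_1/‖c_1‖ = (-4, -1, 2)/4.5826 = (-0.8729, -0.2182, 0.4364).
r_{12} = q_1·c_2 = 2.1822.
u_2 = c_2 − 2.1822·q_1 = (-1.0952, 0.4762, -1.9524).
‖u_2‖ = 2.2887, so q_2 = (-0.4785, 0.2081, -0.8531).
Qᵀb = (1.9640, 2.9337).
Back-substitute: x_2 = 2.9337/2.2887 = 1.2818.
x_1 = (1.9640 − 2.1822·1.2818)/4.5826 = -0.1818.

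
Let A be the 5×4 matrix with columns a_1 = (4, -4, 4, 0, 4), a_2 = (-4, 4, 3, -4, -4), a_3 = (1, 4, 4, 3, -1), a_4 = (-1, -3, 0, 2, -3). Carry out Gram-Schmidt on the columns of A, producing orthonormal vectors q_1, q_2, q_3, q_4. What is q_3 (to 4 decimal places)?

q_3 = (0.2479, 0.5617, 0.3898, 0.6822, -0.0760)

a_1 = (4, -4, 4, 0, 4); ‖a_1‖ = 8.0000, so q_1 = (0.5000, -0.5000, 0.5000, 0.0000, 0.5000).
q_1·a_2 = 0.5000·(-4) + (-0.5000)·4 + 0.5000·3 + 0.0000·(-4) + 0.5000·(-4) = -4.5000.
u_2 = a_2 + 4.5000·q_1 = (-1.7500, 1.7500, 5.2500, -4.0000, -1.7500).
‖u_2‖ = 7.2629, so q_2 = (-0.2409, 0.2409, 0.7228, -0.5507, -0.2409).
q_1·a_3 = 0.5000·1 + (-0.5000)·4 + 0.5000·4 + 0.0000·3 + 0.5000·(-1) = 0.0000; q_2·a_3 = (-0.2409)·1 + 0.2409·4 + 0.7228·4 + (-0.5507)·3 + (-0.2409)·(-1) = 2.2030.
u_3 = a_3 + 0.0000·q_1 − 2.2030·q_2 = (1.5308, 3.4692, 2.4076, 4.2133, -0.4692).
‖u_3‖ = 6.1763, so q_3 = (0.2479, 0.5617, 0.3898, 0.6822, -0.0760).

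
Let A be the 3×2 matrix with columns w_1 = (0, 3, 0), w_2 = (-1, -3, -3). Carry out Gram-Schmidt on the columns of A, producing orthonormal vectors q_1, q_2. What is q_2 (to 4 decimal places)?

w_1 = (0, 3, 0); ‖w_1‖ = 3.0000, so q_1 = (0.0000, 1.0000, 0.0000).
q_1·w_2 = 0.0000·(-1) + 1.0000·(-3) + 0.0000·(-3) = -3.0000.
u_2 = w_2 + 3.0000·q_1 = (-1.0000, 0.0000, -3.0000).
‖u_2‖ = 3.1623, so q_2 = (-0.3162, 0.0000, -0.9487).

q_2 = (-0.3162, 0.0000, -0.9487)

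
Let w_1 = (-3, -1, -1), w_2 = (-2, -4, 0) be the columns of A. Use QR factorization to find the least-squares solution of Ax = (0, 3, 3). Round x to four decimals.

w_1 = (-3, -1, -1); ‖w_1‖ = 3.3166, so e_1 = (-0.9045, -0.3015, -0.3015).
e_1·w_2 = (-0.9045)·(-2) + (-0.3015)·(-4) + (-0.3015)·0 = 3.0151.
u_2 = w_2 − 3.0151·e_1 = (0.7273, -3.0909, 0.9091).
‖u_2‖ = 3.3029, so e_2 = (0.2202, -0.9358, 0.2752).
Qᵀb = (-1.8091, -1.9817).
Back-substitute: x_2 = -1.9817/3.3029 = -0.6000.
x_1 = (-1.8091 − 3.0151·(-0.6000))/3.3166 = 0.0000.

x = (0.0000, -0.6000)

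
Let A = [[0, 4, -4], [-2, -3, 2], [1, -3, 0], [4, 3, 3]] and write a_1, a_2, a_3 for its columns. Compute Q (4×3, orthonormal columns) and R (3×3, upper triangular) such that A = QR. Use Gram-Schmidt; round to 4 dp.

Q = [[0.0000, 0.7040, -0.4326], [-0.4364, -0.2766, 0.4763], [0.2182, -0.6537, -0.6520], [0.8729, 0.0251, 0.4011]], R = [[4.5826, 3.2733, 1.7457], [0.0000, 5.6821, -3.2936], [0.0000, 0.0000, 3.8865]]

a_1 = (0, -2, 1, 4); ‖a_1‖ = 4.5826, so q_1 = (0.0000, -0.4364, 0.2182, 0.8729).
q_1·a_2 = 0.0000·4 + (-0.4364)·(-3) + 0.2182·(-3) + 0.8729·3 = 3.2733.
u_2 = a_2 − 3.2733·q_1 = (4.0000, -1.5714, -3.7143, 0.1429).
‖u_2‖ = 5.6821, so q_2 = (0.7040, -0.2766, -0.6537, 0.0251).
q_1·a_3 = 0.0000·(-4) + (-0.4364)·2 + 0.2182·0 + 0.8729·3 = 1.7457; q_2·a_3 = 0.7040·(-4) + (-0.2766)·2 + (-0.6537)·0 + 0.0251·3 = -3.2936.
u_3 = a_3 − 1.7457·q_1 + 3.2936·q_2 = (-1.6814, 1.8510, -2.5339, 1.5590).
‖u_3‖ = 3.8865, so q_3 = (-0.4326, 0.4763, -0.6520, 0.4011).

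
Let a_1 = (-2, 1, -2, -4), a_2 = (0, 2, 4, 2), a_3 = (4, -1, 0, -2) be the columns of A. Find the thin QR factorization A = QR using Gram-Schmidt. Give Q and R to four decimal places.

Q = [[-0.4000, -0.2786, 0.8101], [0.2000, 0.6368, 0.0185], [-0.4000, 0.7164, 0.2546], [-0.8000, -0.0597, -0.5277]], R = [[5.0000, -2.8000, -0.2000], [0.0000, 4.0200, -1.6319], [0.0000, 0.0000, 4.2775]]

a_1 = (-2, 1, -2, -4); ‖a_1‖ = 5.0000, so q_1 = (-0.4000, 0.2000, -0.4000, -0.8000).
q_1·a_2 = (-0.4000)·0 + 0.2000·2 + (-0.4000)·4 + (-0.8000)·2 = -2.8000.
u_2 = a_2 + 2.8000·q_1 = (-1.1200, 2.5600, 2.8800, -0.2400).
‖u_2‖ = 4.0200, so q_2 = (-0.2786, 0.6368, 0.7164, -0.0597).
q_1·a_3 = (-0.4000)·4 + 0.2000·(-1) + (-0.4000)·0 + (-0.8000)·(-2) = -0.2000; q_2·a_3 = (-0.2786)·4 + 0.6368·(-1) + 0.7164·0 + (-0.0597)·(-2) = -1.6319.
u_3 = a_3 + 0.2000·q_1 + 1.6319·q_2 = (3.4653, 0.0792, 1.0891, -2.2574).
‖u_3‖ = 4.2775, so q_3 = (0.8101, 0.0185, 0.2546, -0.5277).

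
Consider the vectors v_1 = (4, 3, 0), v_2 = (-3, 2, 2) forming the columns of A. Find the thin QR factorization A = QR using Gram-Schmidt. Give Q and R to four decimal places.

v_1 = (4, 3, 0); ‖v_1‖ = 5.0000, so e_1 = (0.8000, 0.6000, 0.0000).
e_1·v_2 = 0.8000·(-3) + 0.6000·2 + 0.0000·2 = -1.2000.
u_2 = v_2 + 1.2000·e_1 = (-2.0400, 2.7200, 2.0000).
‖u_2‖ = 3.9446, so e_2 = (-0.5172, 0.6895, 0.5070).

Q = [[0.8000, -0.5172], [0.6000, 0.6895], [0.0000, 0.5070]], R = [[5.0000, -1.2000], [0.0000, 3.9446]]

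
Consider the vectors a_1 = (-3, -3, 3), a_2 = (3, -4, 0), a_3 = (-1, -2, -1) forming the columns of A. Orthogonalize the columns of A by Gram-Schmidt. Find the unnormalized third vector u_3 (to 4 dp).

u_3 = (-0.9189, -0.6892, -1.6081)

a_1 = (-3, -3, 3); ‖a_1‖ = 5.1962, so q_1 = (-0.5774, -0.5774, 0.5774).
q_1·a_2 = (-0.5774)·3 + (-0.5774)·(-4) + 0.5774·0 = 0.5774.
u_2 = a_2 − 0.5774·q_1 = (3.3333, -3.6667, -0.3333).
‖u_2‖ = 4.9666, so q_2 = (0.6712, -0.7383, -0.0671).
q_1·a_3 = (-0.5774)·(-1) + (-0.5774)·(-2) + 0.5774·(-1) = 1.1547; q_2·a_3 = 0.6712·(-1) + (-0.7383)·(-2) + (-0.0671)·(-1) = 0.8725.
u_3 = a_3 − 1.1547·q_1 − 0.8725·q_2 = (-0.9189, -0.6892, -1.6081).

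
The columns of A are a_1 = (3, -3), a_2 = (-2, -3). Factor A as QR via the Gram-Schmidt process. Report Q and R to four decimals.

Q = [[0.7071, -0.7071], [-0.7071, -0.7071]], R = [[4.2426, 0.7071], [0.0000, 3.5355]]

a_1 = (3, -3); ‖a_1‖ = 4.2426, so e_1 = (0.7071, -0.7071).
e_1·a_2 = 0.7071·(-2) + (-0.7071)·(-3) = 0.7071.
u_2 = a_2 − 0.7071·e_1 = (-2.5000, -2.5000).
‖u_2‖ = 3.5355, so e_2 = (-0.7071, -0.7071).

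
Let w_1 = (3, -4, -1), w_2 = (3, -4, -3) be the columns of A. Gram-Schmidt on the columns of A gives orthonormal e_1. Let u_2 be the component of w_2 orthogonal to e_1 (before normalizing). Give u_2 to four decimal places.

u_2 = (-0.2308, 0.3077, -1.9231)

e_1 = w_1/‖w_1‖ = (3, -4, -1)/5.0990 = (0.5883, -0.7845, -0.1961).
r_{12} = e_1·w_2 = 5.4913.
u_2 = w_2 − 5.4913·e_1 = (-0.2308, 0.3077, -1.9231).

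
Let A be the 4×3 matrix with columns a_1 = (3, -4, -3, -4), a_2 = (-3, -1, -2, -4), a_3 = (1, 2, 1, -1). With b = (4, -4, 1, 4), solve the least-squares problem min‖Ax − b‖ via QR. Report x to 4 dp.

x = (0.5164, -1.2849, -1.2556)

a_1 = (3, -4, -3, -4); ‖a_1‖ = 7.0711, so e_1 = (0.4243, -0.5657, -0.4243, -0.5657).
e_1·a_2 = 0.4243·(-3) + (-0.5657)·(-1) + (-0.4243)·(-2) + (-0.5657)·(-4) = 2.4042.
u_2 = a_2 − 2.4042·e_1 = (-4.0200, 0.3600, -0.9800, -2.6400).
‖u_2‖ = 4.9214, so e_2 = (-0.8168, 0.0732, -0.1991, -0.5364).
e_1·a_3 = 0.4243·1 + (-0.5657)·2 + (-0.4243)·1 + (-0.5657)·(-1) = -0.5657; e_2·a_3 = (-0.8168)·1 + 0.0732·2 + (-0.1991)·1 + (-0.5364)·(-1) = -0.3332.
u_3 = a_3 + 0.5657·e_1 + 0.3332·e_2 = (0.9678, 1.7044, 0.6936, -1.4988).
‖u_3‖ = 2.5630, so e_3 = (0.3776, 0.6650, 0.2706, -0.5848).
Qᵀb = (1.2728, -5.9048, -3.2180).
Back-substitute: x_3 = -3.2180/2.5630 = -1.2556.
x_2 = (-5.9048 + 0.3332·(-1.2556))/4.9214 = -1.2849.
x_1 = (1.2728 − 2.4042·(-1.2849) + 0.5657·(-1.2556))/7.0711 = 0.5164.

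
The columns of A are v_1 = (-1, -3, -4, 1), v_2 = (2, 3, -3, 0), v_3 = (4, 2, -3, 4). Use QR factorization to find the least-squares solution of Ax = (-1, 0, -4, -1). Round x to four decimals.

x = (0.6621, 0.9101, -0.4646)

q_1 = v_1/‖v_1‖ = (-1, -3, -4, 1)/5.1962 = (-0.1925, -0.5774, -0.7698, 0.1925).
r_{12} = q_1·v_2 = 0.1925.
u_2 = v_2 − 0.1925·q_1 = (2.0370, 3.1111, -2.8519, -0.0370).
‖u_2‖ = 4.6865, so q_2 = (0.4347, 0.6639, -0.6085, -0.0079).
r_{13} = q_1·v_3 = 1.1547; r_{23} = q_2·v_3 = 4.8603.
u_3 = v_3 − 1.1547·q_1 − 4.8603·q_2 = (2.1096, -0.5599, 0.8465, 3.8162).
‖u_3‖ = 4.4770, so q_3 = (0.4712, -0.1251, 0.1891, 0.8524).
Qᵀb = (3.0792, 2.0074, -2.0799).
Back-substitute: x_3 = -2.0799/4.4770 = -0.4646.
x_2 = (2.0074 − 4.8603·(-0.4646))/4.6865 = 0.9101.
x_1 = (3.0792 − 0.1925·0.9101 − 1.1547·(-0.4646))/5.1962 = 0.6621.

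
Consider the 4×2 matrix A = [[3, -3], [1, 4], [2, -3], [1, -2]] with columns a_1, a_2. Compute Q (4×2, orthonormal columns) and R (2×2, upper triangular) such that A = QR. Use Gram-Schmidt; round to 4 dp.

a_1 = (3, 1, 2, 1); ‖a_1‖ = 3.8730, so e_1 = (0.7746, 0.2582, 0.5164, 0.2582).
e_1·a_2 = 0.7746·(-3) + 0.2582·4 + 0.5164·(-3) + 0.2582·(-2) = -3.3566.
u_2 = a_2 + 3.3566·e_1 = (-0.4000, 4.8667, -1.2667, -1.1333).
‖u_2‖ = 5.1704, so e_2 = (-0.0774, 0.9413, -0.2450, -0.2192).

Q = [[0.7746, -0.0774], [0.2582, 0.9413], [0.5164, -0.2450], [0.2582, -0.2192]], R = [[3.8730, -3.3566], [0.0000, 5.1704]]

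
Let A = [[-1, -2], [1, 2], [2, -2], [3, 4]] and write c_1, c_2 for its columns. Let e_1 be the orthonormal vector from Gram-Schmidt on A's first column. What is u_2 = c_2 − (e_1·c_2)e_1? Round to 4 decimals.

u_2 = (-1.2000, 1.2000, -3.6000, 1.6000)

c_1 = (-1, 1, 2, 3); ‖c_1‖ = 3.8730, so e_1 = (-0.2582, 0.2582, 0.5164, 0.7746).
e_1·c_2 = (-0.2582)·(-2) + 0.2582·2 + 0.5164·(-2) + 0.7746·4 = 3.0984.
u_2 = c_2 − 3.0984·e_1 = (-1.2000, 1.2000, -3.6000, 1.6000).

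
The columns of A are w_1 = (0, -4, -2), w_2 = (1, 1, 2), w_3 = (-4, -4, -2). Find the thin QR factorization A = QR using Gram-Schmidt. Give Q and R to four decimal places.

q_1 = w_1/‖w_1‖ = (0, -4, -2)/4.4721 = (0.0000, -0.8944, -0.4472).
r_{12} = q_1·w_2 = -1.7889.
u_2 = w_2 + 1.7889·q_1 = (1.0000, -0.6000, 1.2000).
‖u_2‖ = 1.6733, so q_2 = (0.5976, -0.3586, 0.7171).
r_{13} = q_1·w_3 = 4.4721; r_{23} = q_2·w_3 = -2.3905.
u_3 = w_3 − 4.4721·q_1 + 2.3905·q_2 = (-2.5714, -0.8571, 1.7143).
‖u_3‖ = 3.2071, so q_3 = (-0.8018, -0.2673, 0.5345).

Q = [[0.0000, 0.5976, -0.8018], [-0.8944, -0.3586, -0.2673], [-0.4472, 0.7171, 0.5345]], R = [[4.4721, -1.7889, 4.4721], [0.0000, 1.6733, -2.3905], [0.0000, 0.0000, 3.2071]]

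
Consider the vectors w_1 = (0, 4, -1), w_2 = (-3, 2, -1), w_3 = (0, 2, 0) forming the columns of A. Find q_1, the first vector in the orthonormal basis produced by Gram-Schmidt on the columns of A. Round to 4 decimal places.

q_1 = (0.0000, 0.9701, -0.2425)

q_1 = w_1/‖w_1‖ = (0, 4, -1)/4.1231 = (0.0000, 0.9701, -0.2425).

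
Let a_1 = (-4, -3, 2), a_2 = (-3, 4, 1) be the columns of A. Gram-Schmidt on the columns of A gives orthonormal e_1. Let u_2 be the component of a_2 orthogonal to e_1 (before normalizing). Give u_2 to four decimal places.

e_1 = a_1/‖a_1‖ = (-4, -3, 2)/5.3852 = (-0.7428, -0.5571, 0.3714).
r_{12} = e_1·a_2 = 0.3714.
u_2 = a_2 − 0.3714·e_1 = (-2.7241, 4.2069, 0.8621).

u_2 = (-2.7241, 4.2069, 0.8621)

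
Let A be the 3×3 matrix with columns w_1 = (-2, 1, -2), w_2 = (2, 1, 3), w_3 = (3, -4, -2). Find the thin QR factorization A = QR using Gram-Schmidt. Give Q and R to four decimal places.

w_1 = (-2, 1, -2); ‖w_1‖ = 3.0000, so q_1 = (-0.6667, 0.3333, -0.6667).
q_1·w_2 = (-0.6667)·2 + 0.3333·1 + (-0.6667)·3 = -3.0000.
u_2 = w_2 + 3.0000·q_1 = (0.0000, 2.0000, 1.0000).
‖u_2‖ = 2.2361, so q_2 = (0.0000, 0.8944, 0.4472).
q_1·w_3 = (-0.6667)·3 + 0.3333·(-4) + (-0.6667)·(-2) = -2.0000; q_2·w_3 = 0.0000·3 + 0.8944·(-4) + 0.4472·(-2) = -4.4721.
u_3 = w_3 + 2.0000·q_1 + 4.4721·q_2 = (1.6667, 0.6667, -1.3333).
‖u_3‖ = 2.2361, so q_3 = (0.7454, 0.2981, -0.5963).

Q = [[-0.6667, 0.0000, 0.7454], [0.3333, 0.8944, 0.2981], [-0.6667, 0.4472, -0.5963]], R = [[3.0000, -3.0000, -2.0000], [0.0000, 2.2361, -4.4721], [0.0000, 0.0000, 2.2361]]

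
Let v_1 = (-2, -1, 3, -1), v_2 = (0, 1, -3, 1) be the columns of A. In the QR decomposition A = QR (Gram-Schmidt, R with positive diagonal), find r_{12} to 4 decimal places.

r_{12} = -2.8402

v_1 = (-2, -1, 3, -1); ‖v_1‖ = 3.8730, so q_1 = (-0.5164, -0.2582, 0.7746, -0.2582).
r_{12} = q_1·v_2 = -2.8402.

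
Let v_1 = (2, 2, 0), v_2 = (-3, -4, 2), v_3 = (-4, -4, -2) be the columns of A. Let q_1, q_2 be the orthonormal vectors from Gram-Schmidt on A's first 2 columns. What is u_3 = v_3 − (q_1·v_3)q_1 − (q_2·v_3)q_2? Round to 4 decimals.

u_3 = (0.4444, -0.4444, -0.2222)

v_1 = (2, 2, 0); ‖v_1‖ = 2.8284, so q_1 = (0.7071, 0.7071, 0.0000).
q_1·v_2 = 0.7071·(-3) + 0.7071·(-4) + 0.0000·2 = -4.9497.
u_2 = v_2 + 4.9497·q_1 = (0.5000, -0.5000, 2.0000).
‖u_2‖ = 2.1213, so q_2 = (0.2357, -0.2357, 0.9428).
q_1·v_3 = 0.7071·(-4) + 0.7071·(-4) + 0.0000·(-2) = -5.6569; q_2·v_3 = 0.2357·(-4) + (-0.2357)·(-4) + 0.9428·(-2) = -1.8856.
u_3 = v_3 + 5.6569·q_1 + 1.8856·q_2 = (0.4444, -0.4444, -0.2222).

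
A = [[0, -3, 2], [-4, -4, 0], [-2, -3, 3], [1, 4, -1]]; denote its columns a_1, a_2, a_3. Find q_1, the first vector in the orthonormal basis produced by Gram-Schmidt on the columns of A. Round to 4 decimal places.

q_1 = (0.0000, -0.8729, -0.4364, 0.2182)

a_1 = (0, -4, -2, 1); ‖a_1‖ = 4.5826, so q_1 = (0.0000, -0.8729, -0.4364, 0.2182).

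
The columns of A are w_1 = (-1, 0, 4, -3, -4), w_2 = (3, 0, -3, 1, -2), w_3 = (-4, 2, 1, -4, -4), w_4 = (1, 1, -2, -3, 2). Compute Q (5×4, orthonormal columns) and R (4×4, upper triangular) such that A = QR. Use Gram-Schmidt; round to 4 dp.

Q = [[-0.1543, 0.6082, -0.6027, 0.4298], [0.0000, 0.0000, 0.4278, 0.0949], [0.6172, -0.4509, -0.5711, -0.0996], [-0.4629, 0.0629, -0.2984, -0.8009], [-0.6172, -0.6502, -0.1966, 0.3936]], R = [[6.4807, -1.5430, 5.5549, -1.2344], [0.0000, 4.5408, -0.5348, 0.0210], [0.0000, 0.0000, 4.6751, 1.4691], [0.0000, 0.0000, 0.0000, 3.9137]]

w_1 = (-1, 0, 4, -3, -4); ‖w_1‖ = 6.4807, so q_1 = (-0.1543, 0.0000, 0.6172, -0.4629, -0.6172).
q_1·w_2 = (-0.1543)·3 + 0.0000·0 + 0.6172·(-3) + (-0.4629)·1 + (-0.6172)·(-2) = -1.5430.
u_2 = w_2 + 1.5430·q_1 = (2.7619, 0.0000, -2.0476, 0.2857, -2.9524).
‖u_2‖ = 4.5408, so q_2 = (0.6082, 0.0000, -0.4509, 0.0629, -0.6502).
q_1·w_3 = (-0.1543)·(-4) + 0.0000·2 + 0.6172·1 + (-0.4629)·(-4) + (-0.6172)·(-4) = 5.5549; q_2·w_3 = 0.6082·(-4) + 0.0000·2 + (-0.4509)·1 + 0.0629·(-4) + (-0.6502)·(-4) = -0.5348.
u_3 = w_3 − 5.5549·q_1 + 0.5348·q_2 = (-2.8176, 2.0000, -2.6697, -1.3949, -0.9192).
‖u_3‖ = 4.6751, so q_3 = (-0.6027, 0.4278, -0.5711, -0.2984, -0.1966).
q_1·w_4 = (-0.1543)·1 + 0.0000·1 + 0.6172·(-2) + (-0.4629)·(-3) + (-0.6172)·2 = -1.2344; q_2·w_4 = 0.6082·1 + 0.0000·1 + (-0.4509)·(-2) + 0.0629·(-3) + (-0.6502)·2 = 0.0210; q_3·w_4 = (-0.6027)·1 + 0.4278·1 + (-0.5711)·(-2) + (-0.2984)·(-3) + (-0.1966)·2 = 1.4691.
u_4 = w_4 + 1.2344·q_1 − 0.0210·q_2 − 1.4691·q_3 = (1.6822, 0.3715, -0.3897, -3.1344, 1.5406).
‖u_4‖ = 3.9137, so q_4 = (0.4298, 0.0949, -0.0996, -0.8009, 0.3936).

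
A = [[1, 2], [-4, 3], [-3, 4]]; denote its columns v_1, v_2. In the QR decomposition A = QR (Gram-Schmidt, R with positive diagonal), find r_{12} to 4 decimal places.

r_{12} = -4.3146

v_1 = (1, -4, -3); ‖v_1‖ = 5.0990, so q_1 = (0.1961, -0.7845, -0.5883).
r_{12} = q_1·v_2 = -4.3146.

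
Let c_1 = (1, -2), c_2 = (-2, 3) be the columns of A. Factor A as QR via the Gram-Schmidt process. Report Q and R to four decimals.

Q = [[0.4472, -0.8944], [-0.8944, -0.4472]], R = [[2.2361, -3.5777], [0.0000, 0.4472]]

c_1 = (1, -2); ‖c_1‖ = 2.2361, so q_1 = (0.4472, -0.8944).
q_1·c_2 = 0.4472·(-2) + (-0.8944)·3 = -3.5777.
u_2 = c_2 + 3.5777·q_1 = (-0.4000, -0.2000).
‖u_2‖ = 0.4472, so q_2 = (-0.8944, -0.4472).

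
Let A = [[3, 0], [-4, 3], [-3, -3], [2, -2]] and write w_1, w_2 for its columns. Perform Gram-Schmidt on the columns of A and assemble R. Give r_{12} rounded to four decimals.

r_{12} = -1.1355

q_1 = w_1/‖w_1‖ = (3, -4, -3, 2)/6.1644 = (0.4867, -0.6489, -0.4867, 0.3244).
r_{12} = q_1·w_2 = -1.1355.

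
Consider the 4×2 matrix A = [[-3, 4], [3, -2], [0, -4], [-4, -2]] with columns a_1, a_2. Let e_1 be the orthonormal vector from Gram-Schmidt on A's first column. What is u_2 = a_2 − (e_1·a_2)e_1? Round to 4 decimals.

a_1 = (-3, 3, 0, -4); ‖a_1‖ = 5.8310, so e_1 = (-0.5145, 0.5145, 0.0000, -0.6860).
e_1·a_2 = (-0.5145)·4 + 0.5145·(-2) + 0.0000·(-4) + (-0.6860)·(-2) = -1.7150.
u_2 = a_2 + 1.7150·e_1 = (3.1176, -1.1176, -4.0000, -3.1765).

u_2 = (3.1176, -1.1176, -4.0000, -3.1765)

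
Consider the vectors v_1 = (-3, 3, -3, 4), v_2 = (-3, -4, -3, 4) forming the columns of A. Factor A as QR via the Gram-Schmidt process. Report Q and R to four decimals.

v_1 = (-3, 3, -3, 4); ‖v_1‖ = 6.5574, so q_1 = (-0.4575, 0.4575, -0.4575, 0.6100).
q_1·v_2 = (-0.4575)·(-3) + 0.4575·(-4) + (-0.4575)·(-3) + 0.6100·4 = 3.3550.
u_2 = v_2 − 3.3550·q_1 = (-1.4651, -5.5349, -1.4651, 1.9535).
‖u_2‖ = 6.2245, so q_2 = (-0.2354, -0.8892, -0.2354, 0.3138).

Q = [[-0.4575, -0.2354], [0.4575, -0.8892], [-0.4575, -0.2354], [0.6100, 0.3138]], R = [[6.5574, 3.3550], [0.0000, 6.2245]]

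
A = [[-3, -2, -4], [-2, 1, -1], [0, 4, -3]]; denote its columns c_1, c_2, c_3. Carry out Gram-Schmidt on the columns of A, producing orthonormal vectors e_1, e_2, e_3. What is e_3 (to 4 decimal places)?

e_3 = (-0.4990, 0.7485, -0.4366)

c_1 = (-3, -2, 0); ‖c_1‖ = 3.6056, so e_1 = (-0.8321, -0.5547, 0.0000).
e_1·c_2 = (-0.8321)·(-2) + (-0.5547)·1 + 0.0000·4 = 1.1094.
u_2 = c_2 − 1.1094·e_1 = (-1.0769, 1.6154, 4.0000).
‖u_2‖ = 4.4463, so e_2 = (-0.2422, 0.3633, 0.8996).
e_1·c_3 = (-0.8321)·(-4) + (-0.5547)·(-1) + 0.0000·(-3) = 3.8829; e_2·c_3 = (-0.2422)·(-4) + 0.3633·(-1) + 0.8996·(-3) = -2.0934.
u_3 = c_3 − 3.8829·e_1 + 2.0934·e_2 = (-1.2763, 1.9144, -1.1167).
‖u_3‖ = 2.5575, so e_3 = (-0.4990, 0.7485, -0.4366).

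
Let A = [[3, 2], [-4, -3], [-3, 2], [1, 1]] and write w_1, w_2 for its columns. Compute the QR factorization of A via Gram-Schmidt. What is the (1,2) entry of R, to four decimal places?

r_{12} = 2.1974

q_1 = w_1/‖w_1‖ = (3, -4, -3, 1)/5.9161 = (0.5071, -0.6761, -0.5071, 0.1690).
r_{12} = q_1·w_2 = 2.1974.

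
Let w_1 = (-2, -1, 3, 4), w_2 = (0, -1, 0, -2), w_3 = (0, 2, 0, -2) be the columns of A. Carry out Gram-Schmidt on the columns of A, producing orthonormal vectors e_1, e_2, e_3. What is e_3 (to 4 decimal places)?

e_3 = (-0.3312, 0.7175, 0.4968, -0.3588)

w_1 = (-2, -1, 3, 4); ‖w_1‖ = 5.4772, so e_1 = (-0.3651, -0.1826, 0.5477, 0.7303).
e_1·w_2 = (-0.3651)·0 + (-0.1826)·(-1) + 0.5477·0 + 0.7303·(-2) = -1.2780.
u_2 = w_2 + 1.2780·e_1 = (-0.4667, -1.2333, 0.7000, -1.0667).
‖u_2‖ = 1.8348, so e_2 = (-0.2543, -0.6722, 0.3815, -0.5813).
e_1·w_3 = (-0.3651)·0 + (-0.1826)·2 + 0.5477·0 + 0.7303·(-2) = -1.8257; e_2·w_3 = (-0.2543)·0 + (-0.6722)·2 + 0.3815·0 + (-0.5813)·(-2) = -0.1817.
u_3 = w_3 + 1.8257·e_1 + 0.1817·e_2 = (-0.7129, 1.5446, 1.0693, -0.7723).
‖u_3‖ = 2.1526, so e_3 = (-0.3312, 0.7175, 0.4968, -0.3588).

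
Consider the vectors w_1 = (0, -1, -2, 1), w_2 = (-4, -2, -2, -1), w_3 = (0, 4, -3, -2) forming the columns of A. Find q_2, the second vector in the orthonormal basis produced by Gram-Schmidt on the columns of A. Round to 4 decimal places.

w_1 = (0, -1, -2, 1); ‖w_1‖ = 2.4495, so q_1 = (0.0000, -0.4082, -0.8165, 0.4082).
q_1·w_2 = 0.0000·(-4) + (-0.4082)·(-2) + (-0.8165)·(-2) + 0.4082·(-1) = 2.0412.
u_2 = w_2 − 2.0412·q_1 = (-4.0000, -1.1667, -0.3333, -1.8333).
‖u_2‖ = 4.5644, so q_2 = (-0.8764, -0.2556, -0.0730, -0.4017).

q_2 = (-0.8764, -0.2556, -0.0730, -0.4017)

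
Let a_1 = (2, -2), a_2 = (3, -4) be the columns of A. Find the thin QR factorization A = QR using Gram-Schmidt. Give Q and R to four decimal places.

Q = [[0.7071, -0.7071], [-0.7071, -0.7071]], R = [[2.8284, 4.9497], [0.0000, 0.7071]]

a_1 = (2, -2); ‖a_1‖ = 2.8284, so e_1 = (0.7071, -0.7071).
e_1·a_2 = 0.7071·3 + (-0.7071)·(-4) = 4.9497.
u_2 = a_2 − 4.9497·e_1 = (-0.5000, -0.5000).
‖u_2‖ = 0.7071, so e_2 = (-0.7071, -0.7071).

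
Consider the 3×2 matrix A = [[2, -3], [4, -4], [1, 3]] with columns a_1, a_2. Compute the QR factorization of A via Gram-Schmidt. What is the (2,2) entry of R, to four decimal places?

q_1 = a_1/‖a_1‖ = (2, 4, 1)/4.5826 = (0.4364, 0.8729, 0.2182).
r_{12} = q_1·a_2 = -4.1461.
u_2 = a_2 + 4.1461·q_1 = (-1.1905, -0.3810, 3.9048).
r_{22} = ‖u_2‖ = 4.0999.

r_{22} = 4.0999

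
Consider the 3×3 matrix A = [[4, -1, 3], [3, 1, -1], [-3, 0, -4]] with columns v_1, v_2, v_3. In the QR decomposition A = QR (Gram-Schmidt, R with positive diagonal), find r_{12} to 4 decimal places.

r_{12} = -0.1715

v_1 = (4, 3, -3); ‖v_1‖ = 5.8310, so q_1 = (0.6860, 0.5145, -0.5145).
r_{12} = q_1·v_2 = -0.1715.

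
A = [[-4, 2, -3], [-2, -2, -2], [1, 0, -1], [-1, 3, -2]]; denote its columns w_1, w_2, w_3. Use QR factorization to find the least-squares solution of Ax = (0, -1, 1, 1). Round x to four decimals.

x = (0.4655, 0.3196, -0.3531)

w_1 = (-4, -2, 1, -1); ‖w_1‖ = 4.6904, so q_1 = (-0.8528, -0.4264, 0.2132, -0.2132).
q_1·w_2 = (-0.8528)·2 + (-0.4264)·(-2) + 0.2132·0 + (-0.2132)·3 = -1.4924.
u_2 = w_2 + 1.4924·q_1 = (0.7273, -2.6364, 0.3182, 2.6818).
‖u_2‖ = 3.8435, so q_2 = (0.1892, -0.6859, 0.0828, 0.6977).
q_1·w_3 = (-0.8528)·(-3) + (-0.4264)·(-2) + 0.2132·(-1) + (-0.2132)·(-2) = 3.6244; q_2·w_3 = 0.1892·(-3) + (-0.6859)·(-2) + 0.0828·(-1) + 0.6977·(-2) = -0.6741.
u_3 = w_3 − 3.6244·q_1 + 0.6741·q_2 = (0.2185, -0.9169, -1.7169, -0.7569).
‖u_3‖ = 2.0998, so q_3 = (0.1040, -0.4367, -0.8177, -0.3605).
Qᵀb = (0.4264, 1.4665, -0.7415).
Back-substitute: x_3 = -0.7415/2.0998 = -0.3531.
x_2 = (1.4665 + 0.6741·(-0.3531))/3.8435 = 0.3196.
x_1 = (0.4264 + 1.4924·0.3196 − 3.6244·(-0.3531))/4.6904 = 0.4655.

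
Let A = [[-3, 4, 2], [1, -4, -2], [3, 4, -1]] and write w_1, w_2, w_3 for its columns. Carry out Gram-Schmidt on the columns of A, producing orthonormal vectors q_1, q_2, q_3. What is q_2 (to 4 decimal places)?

q_2 = (0.4905, -0.5518, 0.6745)

w_1 = (-3, 1, 3); ‖w_1‖ = 4.3589, so q_1 = (-0.6882, 0.2294, 0.6882).
q_1·w_2 = (-0.6882)·4 + 0.2294·(-4) + 0.6882·4 = -0.9177.
u_2 = w_2 + 0.9177·q_1 = (3.3684, -3.7895, 4.6316).
‖u_2‖ = 6.8672, so q_2 = (0.4905, -0.5518, 0.6745).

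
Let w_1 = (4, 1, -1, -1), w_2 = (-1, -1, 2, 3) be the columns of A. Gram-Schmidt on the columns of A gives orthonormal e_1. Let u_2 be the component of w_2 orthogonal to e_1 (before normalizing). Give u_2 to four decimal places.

u_2 = (1.1053, -0.4737, 1.4737, 2.4737)

w_1 = (4, 1, -1, -1); ‖w_1‖ = 4.3589, so e_1 = (0.9177, 0.2294, -0.2294, -0.2294).
e_1·w_2 = 0.9177·(-1) + 0.2294·(-1) + (-0.2294)·2 + (-0.2294)·3 = -2.2942.
u_2 = w_2 + 2.2942·e_1 = (1.1053, -0.4737, 1.4737, 2.4737).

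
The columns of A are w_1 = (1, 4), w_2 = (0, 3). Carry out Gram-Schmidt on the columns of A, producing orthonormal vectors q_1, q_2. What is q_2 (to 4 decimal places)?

q_2 = (-0.9701, 0.2425)

w_1 = (1, 4); ‖w_1‖ = 4.1231, so q_1 = (0.2425, 0.9701).
q_1·w_2 = 0.2425·0 + 0.9701·3 = 2.9104.
u_2 = w_2 − 2.9104·q_1 = (-0.7059, 0.1765).
‖u_2‖ = 0.7276, so q_2 = (-0.9701, 0.2425).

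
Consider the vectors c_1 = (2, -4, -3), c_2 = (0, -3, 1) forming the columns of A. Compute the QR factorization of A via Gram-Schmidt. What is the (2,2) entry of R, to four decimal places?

r_{22} = 2.6846

c_1 = (2, -4, -3); ‖c_1‖ = 5.3852, so q_1 = (0.3714, -0.7428, -0.5571).
q_1·c_2 = 0.3714·0 + (-0.7428)·(-3) + (-0.5571)·1 = 1.6713.
u_2 = c_2 − 1.6713·q_1 = (-0.6207, -1.7586, 1.9310).
r_{22} = ‖u_2‖ = 2.6846.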